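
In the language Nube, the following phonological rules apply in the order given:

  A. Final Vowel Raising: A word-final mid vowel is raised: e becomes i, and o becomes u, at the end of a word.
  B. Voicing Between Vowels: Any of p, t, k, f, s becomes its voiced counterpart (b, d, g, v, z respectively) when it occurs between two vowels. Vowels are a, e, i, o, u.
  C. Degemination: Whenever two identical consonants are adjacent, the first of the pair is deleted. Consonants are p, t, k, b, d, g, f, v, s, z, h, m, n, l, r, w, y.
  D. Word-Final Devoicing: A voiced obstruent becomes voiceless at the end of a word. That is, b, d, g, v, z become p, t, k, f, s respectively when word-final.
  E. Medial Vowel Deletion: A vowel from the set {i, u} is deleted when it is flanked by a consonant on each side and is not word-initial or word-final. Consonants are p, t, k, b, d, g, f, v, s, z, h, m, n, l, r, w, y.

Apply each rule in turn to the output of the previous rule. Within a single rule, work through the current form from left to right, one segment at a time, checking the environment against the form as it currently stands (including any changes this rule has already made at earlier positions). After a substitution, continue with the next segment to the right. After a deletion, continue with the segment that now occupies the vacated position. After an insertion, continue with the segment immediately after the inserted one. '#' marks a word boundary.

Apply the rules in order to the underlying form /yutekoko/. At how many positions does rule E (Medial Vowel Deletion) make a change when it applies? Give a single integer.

A Final Vowel Raising: [yutekoko] → [yutekoku]
B Voicing Between Vowels: [yutekoku] → [yudegogu]
C Degemination: no change — [yudegogu]
D Word-Final Devoicing: no change — [yudegogu]
E Medial Vowel Deletion: [yudegogu] → [ydegogu]
Rule E changed 1 position(s).

1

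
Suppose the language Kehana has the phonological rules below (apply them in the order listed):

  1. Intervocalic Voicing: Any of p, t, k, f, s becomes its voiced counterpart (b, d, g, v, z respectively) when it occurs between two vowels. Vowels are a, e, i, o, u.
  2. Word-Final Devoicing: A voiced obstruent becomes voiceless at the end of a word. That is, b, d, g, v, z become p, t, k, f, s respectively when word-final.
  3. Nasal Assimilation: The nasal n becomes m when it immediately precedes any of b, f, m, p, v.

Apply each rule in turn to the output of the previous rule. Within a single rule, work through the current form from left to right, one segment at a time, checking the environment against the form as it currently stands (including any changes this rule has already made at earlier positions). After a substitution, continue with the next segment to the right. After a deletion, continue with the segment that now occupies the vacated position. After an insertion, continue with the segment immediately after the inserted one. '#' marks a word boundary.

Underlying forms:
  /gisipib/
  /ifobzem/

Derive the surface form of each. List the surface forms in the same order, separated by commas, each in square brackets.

/gisipib/:
  1 Intervocalic Voicing: [gisipib] → [gizibib]
  2 Word-Final Devoicing: [gizibib] → [gizibip]
  3 Nasal Assimilation: no change — [gizibip]
/ifobzem/:
  1 Intervocalic Voicing: [ifobzem] → [ivobzem]
  2 Word-Final Devoicing: no change — [ivobzem]
  3 Nasal Assimilation: no change — [ivobzem]

[gizibip], [ivobzem]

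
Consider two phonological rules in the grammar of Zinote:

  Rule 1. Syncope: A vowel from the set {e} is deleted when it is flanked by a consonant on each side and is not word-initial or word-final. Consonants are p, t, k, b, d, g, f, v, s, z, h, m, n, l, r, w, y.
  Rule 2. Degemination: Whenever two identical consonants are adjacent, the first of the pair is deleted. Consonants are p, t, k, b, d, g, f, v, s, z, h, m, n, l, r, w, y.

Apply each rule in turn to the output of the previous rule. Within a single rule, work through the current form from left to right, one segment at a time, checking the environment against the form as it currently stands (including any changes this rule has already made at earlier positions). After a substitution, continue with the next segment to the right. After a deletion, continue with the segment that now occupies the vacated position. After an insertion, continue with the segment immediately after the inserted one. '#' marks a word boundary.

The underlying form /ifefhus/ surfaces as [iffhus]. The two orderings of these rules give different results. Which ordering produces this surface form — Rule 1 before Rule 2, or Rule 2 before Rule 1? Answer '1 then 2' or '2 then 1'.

Order 1 then 2:
  1 Syncope: [ifefhus] → [iffhus]
  2 Degemination: [iffhus] → [ifhus]
  result: [ifhus]
Order 2 then 1:
  2 Degemination: no change — [ifefhus]
  1 Syncope: [ifefhus] → [iffhus]
  result: [iffhus]

2 then 1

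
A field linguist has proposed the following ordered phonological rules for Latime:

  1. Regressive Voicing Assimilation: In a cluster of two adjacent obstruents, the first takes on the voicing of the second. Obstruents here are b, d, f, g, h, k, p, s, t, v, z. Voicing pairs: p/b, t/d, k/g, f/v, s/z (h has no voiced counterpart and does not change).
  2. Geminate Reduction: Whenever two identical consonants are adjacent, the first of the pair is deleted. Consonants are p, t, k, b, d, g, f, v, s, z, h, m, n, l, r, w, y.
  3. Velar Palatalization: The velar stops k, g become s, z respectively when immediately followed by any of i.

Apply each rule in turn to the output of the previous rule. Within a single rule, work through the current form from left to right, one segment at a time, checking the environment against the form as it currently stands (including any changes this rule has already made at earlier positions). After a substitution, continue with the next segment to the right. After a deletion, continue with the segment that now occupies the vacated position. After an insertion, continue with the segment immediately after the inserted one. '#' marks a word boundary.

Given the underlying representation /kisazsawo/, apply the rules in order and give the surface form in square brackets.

1 Regressive Voicing Assimilation: [kisazsawo] → [kisassawo]
2 Geminate Reduction: [kisassawo] → [kisasawo]
3 Velar Palatalization: [kisasawo] → [sisasawo]

[sisasawo]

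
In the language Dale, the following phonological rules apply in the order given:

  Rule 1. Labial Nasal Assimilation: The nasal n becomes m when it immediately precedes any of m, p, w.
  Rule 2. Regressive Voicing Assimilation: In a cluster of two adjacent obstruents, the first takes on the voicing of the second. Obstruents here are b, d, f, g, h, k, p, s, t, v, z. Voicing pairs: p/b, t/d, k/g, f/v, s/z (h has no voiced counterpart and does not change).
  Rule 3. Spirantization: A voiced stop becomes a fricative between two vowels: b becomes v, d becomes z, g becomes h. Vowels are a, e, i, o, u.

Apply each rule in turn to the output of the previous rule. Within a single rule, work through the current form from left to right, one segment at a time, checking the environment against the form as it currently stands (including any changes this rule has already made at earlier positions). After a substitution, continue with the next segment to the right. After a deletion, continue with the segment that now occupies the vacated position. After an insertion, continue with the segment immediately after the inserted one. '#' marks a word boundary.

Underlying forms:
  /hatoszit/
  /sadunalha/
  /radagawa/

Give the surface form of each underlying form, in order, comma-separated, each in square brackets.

/hatoszit/:
  Rule 1 Labial Nasal Assimilation: no change — [hatoszit]
  Rule 2 Regressive Voicing Assimilation: [hatoszit] → [hatozzit]
  Rule 3 Spirantization: no change — [hatozzit]
/sadunalha/:
  Rule 1 Labial Nasal Assimilation: no change — [sadunalha]
  Rule 2 Regressive Voicing Assimilation: no change — [sadunalha]
  Rule 3 Spirantization: [sadunalha] → [sazunalha]
/radagawa/:
  Rule 1 Labial Nasal Assimilation: no change — [radagawa]
  Rule 2 Regressive Voicing Assimilation: no change — [radagawa]
  Rule 3 Spirantization: [radagawa] → [razahawa]

[hatozzit], [sazunalha], [razahawa]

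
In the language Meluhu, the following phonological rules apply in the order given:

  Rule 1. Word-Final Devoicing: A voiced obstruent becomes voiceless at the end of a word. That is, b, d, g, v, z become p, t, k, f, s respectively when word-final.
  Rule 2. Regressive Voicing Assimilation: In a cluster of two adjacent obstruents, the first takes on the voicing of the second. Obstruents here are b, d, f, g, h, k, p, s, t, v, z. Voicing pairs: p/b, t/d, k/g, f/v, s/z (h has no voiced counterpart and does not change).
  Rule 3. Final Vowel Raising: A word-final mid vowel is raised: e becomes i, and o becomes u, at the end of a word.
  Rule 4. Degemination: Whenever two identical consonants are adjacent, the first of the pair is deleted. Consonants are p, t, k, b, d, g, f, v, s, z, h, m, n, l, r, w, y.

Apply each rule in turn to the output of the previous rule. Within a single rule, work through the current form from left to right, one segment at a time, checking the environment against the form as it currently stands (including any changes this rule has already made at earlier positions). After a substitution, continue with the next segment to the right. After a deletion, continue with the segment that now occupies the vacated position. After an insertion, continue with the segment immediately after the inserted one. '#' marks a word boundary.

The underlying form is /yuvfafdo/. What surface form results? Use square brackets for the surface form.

[yufavdu]

Rule 1 Word-Final Devoicing: no change — [yuvfafdo]
Rule 2 Regressive Voicing Assimilation: [yuvfafdo] → [yuffavdo]
Rule 3 Final Vowel Raising: [yuffavdo] → [yuffavdu]
Rule 4 Degemination: [yuffavdu] → [yufavdu]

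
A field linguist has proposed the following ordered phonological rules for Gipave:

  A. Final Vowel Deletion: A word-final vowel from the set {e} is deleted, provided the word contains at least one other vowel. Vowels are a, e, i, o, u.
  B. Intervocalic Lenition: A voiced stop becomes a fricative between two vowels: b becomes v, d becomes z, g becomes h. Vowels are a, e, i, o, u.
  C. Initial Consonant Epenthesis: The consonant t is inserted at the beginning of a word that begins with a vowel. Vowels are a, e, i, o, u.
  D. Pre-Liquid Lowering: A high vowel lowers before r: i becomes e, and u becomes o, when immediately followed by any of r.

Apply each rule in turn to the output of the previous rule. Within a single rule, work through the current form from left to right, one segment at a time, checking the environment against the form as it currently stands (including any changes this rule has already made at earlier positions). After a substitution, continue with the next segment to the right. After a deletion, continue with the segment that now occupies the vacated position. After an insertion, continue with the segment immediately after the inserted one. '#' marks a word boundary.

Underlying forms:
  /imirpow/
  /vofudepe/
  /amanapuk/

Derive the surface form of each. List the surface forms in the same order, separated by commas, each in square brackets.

/imirpow/:
  A Final Vowel Deletion: no change — [imirpow]
  B Intervocalic Lenition: no change — [imirpow]
  C Initial Consonant Epenthesis: [imirpow] → [timirpow]
  D Pre-Liquid Lowering: [timirpow] → [timerpow]
/vofudepe/:
  A Final Vowel Deletion: [vofudepe] → [vofudep]
  B Intervocalic Lenition: [vofudep] → [vofuzep]
  C Initial Consonant Epenthesis: no change — [vofuzep]
  D Pre-Liquid Lowering: no change — [vofuzep]
/amanapuk/:
  A Final Vowel Deletion: no change — [amanapuk]
  B Intervocalic Lenition: no change — [amanapuk]
  C Initial Consonant Epenthesis: [amanapuk] → [tamanapuk]
  D Pre-Liquid Lowering: no change — [tamanapuk]

[timerpow], [vofuzep], [tamanapuk]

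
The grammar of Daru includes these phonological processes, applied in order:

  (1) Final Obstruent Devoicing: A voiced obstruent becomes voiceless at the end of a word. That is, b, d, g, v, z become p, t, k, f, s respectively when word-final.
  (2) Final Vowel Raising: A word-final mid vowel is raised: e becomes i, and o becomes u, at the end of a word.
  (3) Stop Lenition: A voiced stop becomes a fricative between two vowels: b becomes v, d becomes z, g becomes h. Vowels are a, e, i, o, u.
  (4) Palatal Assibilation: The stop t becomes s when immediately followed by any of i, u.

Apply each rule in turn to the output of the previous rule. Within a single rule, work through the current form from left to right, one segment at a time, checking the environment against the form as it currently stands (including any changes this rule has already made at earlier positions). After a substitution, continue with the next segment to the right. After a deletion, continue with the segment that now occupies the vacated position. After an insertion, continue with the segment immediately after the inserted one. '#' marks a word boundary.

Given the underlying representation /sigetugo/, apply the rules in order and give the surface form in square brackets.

(1) Final Obstruent Devoicing: no change — [sigetugo]
(2) Final Vowel Raising: [sigetugo] → [sigetugu]
(3) Stop Lenition: [sigetugu] → [sihetuhu]
(4) Palatal Assibilation: [sihetuhu] → [sihesuhu]

[sihesuhu]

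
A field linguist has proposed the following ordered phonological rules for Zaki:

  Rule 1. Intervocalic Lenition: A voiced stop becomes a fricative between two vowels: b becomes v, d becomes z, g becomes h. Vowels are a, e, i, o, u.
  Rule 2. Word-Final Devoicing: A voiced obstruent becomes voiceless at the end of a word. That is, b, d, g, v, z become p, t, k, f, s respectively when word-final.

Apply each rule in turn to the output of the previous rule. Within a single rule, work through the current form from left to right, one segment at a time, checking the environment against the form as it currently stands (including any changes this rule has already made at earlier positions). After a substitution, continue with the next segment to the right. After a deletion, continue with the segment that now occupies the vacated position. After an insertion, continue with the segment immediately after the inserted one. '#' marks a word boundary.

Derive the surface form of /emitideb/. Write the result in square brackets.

Rule 1 Intervocalic Lenition: [emitideb] → [emitizeb]
Rule 2 Word-Final Devoicing: [emitizeb] → [emitizep]

[emitizep]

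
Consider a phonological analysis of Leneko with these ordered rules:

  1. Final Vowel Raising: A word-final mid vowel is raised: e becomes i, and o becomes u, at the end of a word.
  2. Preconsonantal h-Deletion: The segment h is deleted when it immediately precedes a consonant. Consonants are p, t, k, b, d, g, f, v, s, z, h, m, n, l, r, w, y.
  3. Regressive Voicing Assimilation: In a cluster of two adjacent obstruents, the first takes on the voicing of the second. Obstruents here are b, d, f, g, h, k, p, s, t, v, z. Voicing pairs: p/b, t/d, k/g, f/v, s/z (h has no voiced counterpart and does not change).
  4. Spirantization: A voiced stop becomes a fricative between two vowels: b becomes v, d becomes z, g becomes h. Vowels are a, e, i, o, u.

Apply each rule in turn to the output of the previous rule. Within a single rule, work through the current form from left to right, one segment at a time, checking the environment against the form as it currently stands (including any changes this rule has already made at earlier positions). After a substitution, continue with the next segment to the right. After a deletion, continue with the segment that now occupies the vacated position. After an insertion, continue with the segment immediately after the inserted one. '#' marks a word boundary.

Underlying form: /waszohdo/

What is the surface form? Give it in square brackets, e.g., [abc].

[wazzozu]

1 Final Vowel Raising: [waszohdo] → [waszohdu]
2 Preconsonantal h-Deletion: [waszohdu] → [waszodu]
3 Regressive Voicing Assimilation: [waszodu] → [wazzodu]
4 Spirantization: [wazzodu] → [wazzozu]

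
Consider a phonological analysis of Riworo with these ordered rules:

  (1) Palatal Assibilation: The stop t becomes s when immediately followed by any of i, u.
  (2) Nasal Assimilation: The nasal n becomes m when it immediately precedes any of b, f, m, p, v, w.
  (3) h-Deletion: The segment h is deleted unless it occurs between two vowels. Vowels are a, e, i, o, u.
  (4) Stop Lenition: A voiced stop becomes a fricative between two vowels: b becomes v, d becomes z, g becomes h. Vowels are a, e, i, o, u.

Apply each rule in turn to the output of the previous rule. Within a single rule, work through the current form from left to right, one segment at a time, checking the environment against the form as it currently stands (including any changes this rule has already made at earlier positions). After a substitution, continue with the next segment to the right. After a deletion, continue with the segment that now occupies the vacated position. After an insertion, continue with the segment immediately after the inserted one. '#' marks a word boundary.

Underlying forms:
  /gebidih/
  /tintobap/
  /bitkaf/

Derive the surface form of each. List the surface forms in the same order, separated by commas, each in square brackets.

/gebidih/:
  (1) Palatal Assibilation: no change — [gebidih]
  (2) Nasal Assimilation: no change — [gebidih]
  (3) h-Deletion: [gebidih] → [gebidi]
  (4) Stop Lenition: [gebidi] → [gevizi]
/tintobap/:
  (1) Palatal Assibilation: [tintobap] → [sintobap]
  (2) Nasal Assimilation: no change — [sintobap]
  (3) h-Deletion: no change — [sintobap]
  (4) Stop Lenition: [sintobap] → [sintovap]
/bitkaf/:
  (1) Palatal Assibilation: no change — [bitkaf]
  (2) Nasal Assimilation: no change — [bitkaf]
  (3) h-Deletion: no change — [bitkaf]
  (4) Stop Lenition: no change — [bitkaf]

[gevizi], [sintovap], [bitkaf]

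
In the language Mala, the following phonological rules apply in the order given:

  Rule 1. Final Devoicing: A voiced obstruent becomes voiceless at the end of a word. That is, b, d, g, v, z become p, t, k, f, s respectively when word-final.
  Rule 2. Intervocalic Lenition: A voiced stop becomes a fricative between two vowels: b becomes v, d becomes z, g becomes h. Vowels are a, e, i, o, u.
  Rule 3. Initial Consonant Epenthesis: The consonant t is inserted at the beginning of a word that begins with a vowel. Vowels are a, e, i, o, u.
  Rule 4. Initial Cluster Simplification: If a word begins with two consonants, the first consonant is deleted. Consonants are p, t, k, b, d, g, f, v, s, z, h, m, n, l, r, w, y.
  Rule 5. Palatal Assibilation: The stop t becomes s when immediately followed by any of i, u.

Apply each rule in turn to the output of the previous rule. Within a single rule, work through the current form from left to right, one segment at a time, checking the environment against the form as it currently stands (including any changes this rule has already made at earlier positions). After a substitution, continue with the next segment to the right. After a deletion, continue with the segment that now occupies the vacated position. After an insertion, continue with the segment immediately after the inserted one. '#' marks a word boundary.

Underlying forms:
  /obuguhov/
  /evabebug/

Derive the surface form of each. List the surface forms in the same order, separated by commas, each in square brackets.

/obuguhov/:
  Rule 1 Final Devoicing: [obuguhov] → [obuguhof]
  Rule 2 Intervocalic Lenition: [obuguhof] → [ovuhuhof]
  Rule 3 Initial Consonant Epenthesis: [ovuhuhof] → [tovuhuhof]
  Rule 4 Initial Cluster Simplification: no change — [tovuhuhof]
  Rule 5 Palatal Assibilation: no change — [tovuhuhof]
/evabebug/:
  Rule 1 Final Devoicing: [evabebug] → [evabebuk]
  Rule 2 Intervocalic Lenition: [evabebuk] → [evavevuk]
  Rule 3 Initial Consonant Epenthesis: [evavevuk] → [tevavevuk]
  Rule 4 Initial Cluster Simplification: no change — [tevavevuk]
  Rule 5 Palatal Assibilation: no change — [tevavevuk]

[tovuhuhof], [tevavevuk]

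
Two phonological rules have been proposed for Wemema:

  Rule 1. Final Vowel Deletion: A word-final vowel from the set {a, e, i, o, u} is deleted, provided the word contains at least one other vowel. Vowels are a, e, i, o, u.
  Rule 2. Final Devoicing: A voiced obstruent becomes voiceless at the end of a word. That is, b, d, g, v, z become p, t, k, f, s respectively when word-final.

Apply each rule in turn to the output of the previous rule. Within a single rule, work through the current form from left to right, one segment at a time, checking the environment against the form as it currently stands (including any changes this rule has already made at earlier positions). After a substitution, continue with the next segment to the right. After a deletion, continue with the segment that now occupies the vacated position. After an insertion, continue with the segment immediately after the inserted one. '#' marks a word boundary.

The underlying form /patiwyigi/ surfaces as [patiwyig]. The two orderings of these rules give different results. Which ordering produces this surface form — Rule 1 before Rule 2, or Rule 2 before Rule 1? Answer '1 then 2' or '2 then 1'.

Order 1 then 2:
  1 Final Vowel Deletion: [patiwyigi] → [patiwyig]
  2 Final Devoicing: [patiwyig] → [patiwyik]
  result: [patiwyik]
Order 2 then 1:
  2 Final Devoicing: no change — [patiwyigi]
  1 Final Vowel Deletion: [patiwyigi] → [patiwyig]
  result: [patiwyig]

2 then 1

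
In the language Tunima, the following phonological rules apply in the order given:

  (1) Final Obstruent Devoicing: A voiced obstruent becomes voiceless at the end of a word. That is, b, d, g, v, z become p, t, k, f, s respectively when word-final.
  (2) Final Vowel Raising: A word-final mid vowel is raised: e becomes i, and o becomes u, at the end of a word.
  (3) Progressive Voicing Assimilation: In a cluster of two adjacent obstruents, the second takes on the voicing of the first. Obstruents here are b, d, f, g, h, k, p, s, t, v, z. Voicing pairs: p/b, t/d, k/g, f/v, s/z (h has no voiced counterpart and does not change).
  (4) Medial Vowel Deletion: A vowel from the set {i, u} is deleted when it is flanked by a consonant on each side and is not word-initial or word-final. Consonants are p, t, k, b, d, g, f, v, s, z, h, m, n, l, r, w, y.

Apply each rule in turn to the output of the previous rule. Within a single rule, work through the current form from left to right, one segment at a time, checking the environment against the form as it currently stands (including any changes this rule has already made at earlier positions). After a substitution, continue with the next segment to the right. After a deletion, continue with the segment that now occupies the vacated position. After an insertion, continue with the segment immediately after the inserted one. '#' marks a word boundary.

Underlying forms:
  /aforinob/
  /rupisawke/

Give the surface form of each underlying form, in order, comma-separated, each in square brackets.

/aforinob/:
  (1) Final Obstruent Devoicing: [aforinob] → [aforinop]
  (2) Final Vowel Raising: no change — [aforinop]
  (3) Progressive Voicing Assimilation: no change — [aforinop]
  (4) Medial Vowel Deletion: [aforinop] → [afornop]
/rupisawke/:
  (1) Final Obstruent Devoicing: no change — [rupisawke]
  (2) Final Vowel Raising: [rupisawke] → [rupisawki]
  (3) Progressive Voicing Assimilation: no change — [rupisawki]
  (4) Medial Vowel Deletion: [rupisawki] → [rpsawki]

[afornop], [rpsawki]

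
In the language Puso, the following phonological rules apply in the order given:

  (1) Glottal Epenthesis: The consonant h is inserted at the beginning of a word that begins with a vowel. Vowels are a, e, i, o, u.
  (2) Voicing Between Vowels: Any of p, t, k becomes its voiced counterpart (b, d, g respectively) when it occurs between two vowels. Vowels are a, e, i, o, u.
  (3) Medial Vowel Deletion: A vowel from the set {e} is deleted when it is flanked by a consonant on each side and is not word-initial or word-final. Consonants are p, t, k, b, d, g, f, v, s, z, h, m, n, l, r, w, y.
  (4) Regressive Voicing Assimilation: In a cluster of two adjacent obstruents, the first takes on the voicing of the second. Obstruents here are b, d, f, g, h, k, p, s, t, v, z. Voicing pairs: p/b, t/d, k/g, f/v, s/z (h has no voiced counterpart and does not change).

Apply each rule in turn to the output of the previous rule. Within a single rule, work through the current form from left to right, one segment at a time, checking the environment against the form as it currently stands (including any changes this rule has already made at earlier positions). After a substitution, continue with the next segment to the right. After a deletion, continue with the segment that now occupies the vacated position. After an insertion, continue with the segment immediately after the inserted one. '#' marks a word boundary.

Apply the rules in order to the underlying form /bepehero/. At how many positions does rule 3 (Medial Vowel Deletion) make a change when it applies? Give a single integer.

3

(1) Glottal Epenthesis: no change — [bepehero]
(2) Voicing Between Vowels: [bepehero] → [bebehero]
(3) Medial Vowel Deletion: [bebehero] → [bbhro]
(4) Regressive Voicing Assimilation: [bbhro] → [bphro]
Rule 3 changed 3 position(s).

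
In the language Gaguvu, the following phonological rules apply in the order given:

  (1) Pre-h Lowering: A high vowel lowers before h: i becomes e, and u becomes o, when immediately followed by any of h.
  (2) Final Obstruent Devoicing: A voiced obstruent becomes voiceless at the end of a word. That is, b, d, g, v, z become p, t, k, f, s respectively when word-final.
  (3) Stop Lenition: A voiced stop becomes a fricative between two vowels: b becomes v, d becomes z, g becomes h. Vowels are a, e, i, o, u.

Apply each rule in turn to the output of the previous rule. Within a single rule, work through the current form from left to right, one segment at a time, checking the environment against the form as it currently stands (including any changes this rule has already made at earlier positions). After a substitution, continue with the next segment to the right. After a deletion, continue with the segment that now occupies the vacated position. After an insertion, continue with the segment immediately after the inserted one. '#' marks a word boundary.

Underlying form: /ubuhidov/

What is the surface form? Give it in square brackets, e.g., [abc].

[uvohizof]

(1) Pre-h Lowering: [ubuhidov] → [ubohidov]
(2) Final Obstruent Devoicing: [ubohidov] → [ubohidof]
(3) Stop Lenition: [ubohidof] → [uvohizof]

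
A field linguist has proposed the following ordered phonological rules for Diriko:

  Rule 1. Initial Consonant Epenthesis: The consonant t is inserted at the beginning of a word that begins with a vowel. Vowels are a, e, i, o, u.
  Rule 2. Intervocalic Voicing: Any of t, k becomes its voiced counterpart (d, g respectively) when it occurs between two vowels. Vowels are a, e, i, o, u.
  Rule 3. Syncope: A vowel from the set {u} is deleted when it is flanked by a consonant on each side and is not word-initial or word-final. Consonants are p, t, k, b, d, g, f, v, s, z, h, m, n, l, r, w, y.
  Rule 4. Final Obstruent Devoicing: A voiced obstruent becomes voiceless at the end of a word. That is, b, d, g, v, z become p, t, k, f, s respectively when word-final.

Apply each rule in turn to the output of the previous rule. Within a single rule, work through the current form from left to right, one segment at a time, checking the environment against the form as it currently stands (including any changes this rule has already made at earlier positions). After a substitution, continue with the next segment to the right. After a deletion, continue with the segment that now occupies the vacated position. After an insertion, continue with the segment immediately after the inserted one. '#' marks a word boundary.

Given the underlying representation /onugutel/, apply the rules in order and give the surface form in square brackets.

[tongdel]

Rule 1 Initial Consonant Epenthesis: [onugutel] → [tonugutel]
Rule 2 Intervocalic Voicing: [tonugutel] → [tonugudel]
Rule 3 Syncope: [tonugudel] → [tongdel]
Rule 4 Final Obstruent Devoicing: no change — [tongdel]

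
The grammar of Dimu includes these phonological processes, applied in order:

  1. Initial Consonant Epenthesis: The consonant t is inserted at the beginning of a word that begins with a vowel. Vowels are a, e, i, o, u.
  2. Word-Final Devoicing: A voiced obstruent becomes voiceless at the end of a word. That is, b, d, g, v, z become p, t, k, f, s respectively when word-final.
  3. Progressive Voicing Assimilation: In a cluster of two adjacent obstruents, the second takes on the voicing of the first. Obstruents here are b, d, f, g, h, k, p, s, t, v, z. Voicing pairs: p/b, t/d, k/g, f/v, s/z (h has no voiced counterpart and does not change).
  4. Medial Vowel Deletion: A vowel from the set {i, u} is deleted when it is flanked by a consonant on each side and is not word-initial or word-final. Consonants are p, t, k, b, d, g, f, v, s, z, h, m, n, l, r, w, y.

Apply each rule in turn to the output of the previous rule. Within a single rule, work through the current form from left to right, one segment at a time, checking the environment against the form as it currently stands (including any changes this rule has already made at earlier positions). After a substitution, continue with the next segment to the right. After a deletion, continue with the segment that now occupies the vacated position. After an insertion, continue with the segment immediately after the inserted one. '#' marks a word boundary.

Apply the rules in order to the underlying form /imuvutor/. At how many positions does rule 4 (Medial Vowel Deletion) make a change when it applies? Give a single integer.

3

1 Initial Consonant Epenthesis: [imuvutor] → [timuvutor]
2 Word-Final Devoicing: no change — [timuvutor]
3 Progressive Voicing Assimilation: no change — [timuvutor]
4 Medial Vowel Deletion: [timuvutor] → [tmvtor]
Rule 4 changed 3 position(s).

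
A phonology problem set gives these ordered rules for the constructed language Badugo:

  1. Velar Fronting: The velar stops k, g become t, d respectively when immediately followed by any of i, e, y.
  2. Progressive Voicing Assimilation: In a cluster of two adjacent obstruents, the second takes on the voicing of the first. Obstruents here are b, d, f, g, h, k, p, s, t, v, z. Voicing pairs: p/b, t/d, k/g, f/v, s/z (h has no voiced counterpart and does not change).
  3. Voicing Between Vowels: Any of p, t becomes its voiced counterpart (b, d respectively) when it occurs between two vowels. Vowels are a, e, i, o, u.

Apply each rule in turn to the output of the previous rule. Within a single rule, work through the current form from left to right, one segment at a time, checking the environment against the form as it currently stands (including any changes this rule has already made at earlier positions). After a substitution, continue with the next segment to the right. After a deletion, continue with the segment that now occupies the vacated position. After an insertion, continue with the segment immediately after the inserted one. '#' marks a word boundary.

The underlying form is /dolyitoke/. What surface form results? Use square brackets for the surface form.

[dolyidode]

1 Velar Fronting: [dolyitoke] → [dolyitote]
2 Progressive Voicing Assimilation: no change — [dolyitote]
3 Voicing Between Vowels: [dolyitote] → [dolyidode]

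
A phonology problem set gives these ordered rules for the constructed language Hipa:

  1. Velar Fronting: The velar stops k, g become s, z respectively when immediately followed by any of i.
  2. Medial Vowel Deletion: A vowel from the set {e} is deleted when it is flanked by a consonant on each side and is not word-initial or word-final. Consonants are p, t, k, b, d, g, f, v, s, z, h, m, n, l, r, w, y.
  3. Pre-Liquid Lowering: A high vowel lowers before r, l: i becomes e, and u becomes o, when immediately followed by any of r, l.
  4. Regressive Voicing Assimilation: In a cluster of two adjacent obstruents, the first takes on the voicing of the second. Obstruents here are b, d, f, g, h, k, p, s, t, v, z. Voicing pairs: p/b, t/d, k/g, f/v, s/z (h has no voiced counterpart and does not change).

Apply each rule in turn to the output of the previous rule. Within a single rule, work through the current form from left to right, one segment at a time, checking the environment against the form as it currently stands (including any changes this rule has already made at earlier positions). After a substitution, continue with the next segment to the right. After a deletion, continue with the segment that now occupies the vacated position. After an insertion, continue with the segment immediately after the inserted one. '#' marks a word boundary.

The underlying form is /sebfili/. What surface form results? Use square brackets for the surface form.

1 Velar Fronting: no change — [sebfili]
2 Medial Vowel Deletion: [sebfili] → [sbfili]
3 Pre-Liquid Lowering: [sbfili] → [sbfeli]
4 Regressive Voicing Assimilation: [sbfeli] → [zpfeli]

[zpfeli]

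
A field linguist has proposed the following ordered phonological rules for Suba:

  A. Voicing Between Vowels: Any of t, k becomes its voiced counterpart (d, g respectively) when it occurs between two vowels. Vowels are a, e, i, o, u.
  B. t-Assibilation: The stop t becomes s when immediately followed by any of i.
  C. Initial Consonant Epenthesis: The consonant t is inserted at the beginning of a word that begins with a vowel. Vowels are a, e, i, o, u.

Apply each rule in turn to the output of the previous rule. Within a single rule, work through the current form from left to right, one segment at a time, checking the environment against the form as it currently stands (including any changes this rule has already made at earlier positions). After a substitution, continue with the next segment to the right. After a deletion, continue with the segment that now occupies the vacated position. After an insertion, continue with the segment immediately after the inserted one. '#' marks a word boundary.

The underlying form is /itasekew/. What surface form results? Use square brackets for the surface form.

A Voicing Between Vowels: [itasekew] → [idasegew]
B t-Assibilation: no change — [idasegew]
C Initial Consonant Epenthesis: [idasegew] → [tidasegew]

[tidasegew]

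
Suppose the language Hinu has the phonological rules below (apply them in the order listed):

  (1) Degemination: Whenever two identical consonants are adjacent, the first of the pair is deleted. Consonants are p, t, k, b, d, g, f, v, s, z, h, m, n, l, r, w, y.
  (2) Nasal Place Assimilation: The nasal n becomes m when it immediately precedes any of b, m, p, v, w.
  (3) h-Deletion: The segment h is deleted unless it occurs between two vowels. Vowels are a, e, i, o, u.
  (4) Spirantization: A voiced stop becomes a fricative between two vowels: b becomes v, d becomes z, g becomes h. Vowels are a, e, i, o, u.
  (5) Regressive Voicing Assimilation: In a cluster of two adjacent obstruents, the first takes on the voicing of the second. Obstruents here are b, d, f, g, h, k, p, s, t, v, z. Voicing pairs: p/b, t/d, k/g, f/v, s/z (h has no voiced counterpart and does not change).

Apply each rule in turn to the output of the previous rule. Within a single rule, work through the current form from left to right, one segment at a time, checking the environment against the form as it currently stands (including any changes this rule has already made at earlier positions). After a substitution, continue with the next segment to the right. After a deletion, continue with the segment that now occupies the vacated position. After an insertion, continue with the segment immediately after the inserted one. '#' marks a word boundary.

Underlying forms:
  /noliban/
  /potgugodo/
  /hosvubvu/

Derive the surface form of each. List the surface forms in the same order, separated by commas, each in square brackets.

[nolivan], [podguhozo], [ozvubvu]

/noliban/:
  (1) Degemination: no change — [noliban]
  (2) Nasal Place Assimilation: no change — [noliban]
  (3) h-Deletion: no change — [noliban]
  (4) Spirantization: [noliban] → [nolivan]
  (5) Regressive Voicing Assimilation: no change — [nolivan]
/potgugodo/:
  (1) Degemination: no change — [potgugodo]
  (2) Nasal Place Assimilation: no change — [potgugodo]
  (3) h-Deletion: no change — [potgugodo]
  (4) Spirantization: [potgugodo] → [potguhozo]
  (5) Regressive Voicing Assimilation: [potguhozo] → [podguhozo]
/hosvubvu/:
  (1) Degemination: no change — [hosvubvu]
  (2) Nasal Place Assimilation: no change — [hosvubvu]
  (3) h-Deletion: [hosvubvu] → [osvubvu]
  (4) Spirantization: no change — [osvubvu]
  (5) Regressive Voicing Assimilation: [osvubvu] → [ozvubvu]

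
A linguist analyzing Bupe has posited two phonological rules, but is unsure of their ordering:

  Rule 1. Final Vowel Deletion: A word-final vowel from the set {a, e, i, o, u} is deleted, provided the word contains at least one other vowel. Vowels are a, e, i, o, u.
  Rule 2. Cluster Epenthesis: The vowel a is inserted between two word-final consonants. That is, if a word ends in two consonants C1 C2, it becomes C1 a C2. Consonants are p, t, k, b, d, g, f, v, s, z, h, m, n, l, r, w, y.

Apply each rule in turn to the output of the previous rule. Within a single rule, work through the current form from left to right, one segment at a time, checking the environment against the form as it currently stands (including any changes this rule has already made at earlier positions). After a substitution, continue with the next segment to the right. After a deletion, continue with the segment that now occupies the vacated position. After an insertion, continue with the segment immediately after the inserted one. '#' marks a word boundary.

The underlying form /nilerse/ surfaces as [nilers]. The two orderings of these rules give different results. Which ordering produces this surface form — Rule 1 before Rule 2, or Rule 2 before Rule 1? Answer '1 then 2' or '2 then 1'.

Order 1 then 2:
  1 Final Vowel Deletion: [nilerse] → [nilers]
  2 Cluster Epenthesis: [nilers] → [nileras]
  result: [nileras]
Order 2 then 1:
  2 Cluster Epenthesis: no change — [nilerse]
  1 Final Vowel Deletion: [nilerse] → [nilers]
  result: [nilers]

2 then 1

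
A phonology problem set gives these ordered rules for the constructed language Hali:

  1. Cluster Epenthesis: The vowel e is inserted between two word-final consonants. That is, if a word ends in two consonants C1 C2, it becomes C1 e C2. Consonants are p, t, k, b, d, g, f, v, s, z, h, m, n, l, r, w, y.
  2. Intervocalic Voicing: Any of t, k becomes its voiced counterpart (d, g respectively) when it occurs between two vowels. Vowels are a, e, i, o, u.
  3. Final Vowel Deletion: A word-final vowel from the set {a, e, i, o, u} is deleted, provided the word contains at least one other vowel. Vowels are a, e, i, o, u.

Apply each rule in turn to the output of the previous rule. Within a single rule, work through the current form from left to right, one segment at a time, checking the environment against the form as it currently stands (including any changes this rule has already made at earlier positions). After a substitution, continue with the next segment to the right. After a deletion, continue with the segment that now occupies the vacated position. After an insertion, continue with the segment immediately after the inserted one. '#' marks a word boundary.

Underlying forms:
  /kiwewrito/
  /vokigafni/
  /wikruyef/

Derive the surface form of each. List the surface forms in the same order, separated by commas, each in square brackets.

/kiwewrito/:
  1 Cluster Epenthesis: no change — [kiwewrito]
  2 Intervocalic Voicing: [kiwewrito] → [kiwewrido]
  3 Final Vowel Deletion: [kiwewrido] → [kiwewrid]
/vokigafni/:
  1 Cluster Epenthesis: no change — [vokigafni]
  2 Intervocalic Voicing: [vokigafni] → [vogigafni]
  3 Final Vowel Deletion: [vogigafni] → [vogigafn]
/wikruyef/:
  1 Cluster Epenthesis: no change — [wikruyef]
  2 Intervocalic Voicing: no change — [wikruyef]
  3 Final Vowel Deletion: no change — [wikruyef]

[kiwewrid], [vogigafn], [wikruyef]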